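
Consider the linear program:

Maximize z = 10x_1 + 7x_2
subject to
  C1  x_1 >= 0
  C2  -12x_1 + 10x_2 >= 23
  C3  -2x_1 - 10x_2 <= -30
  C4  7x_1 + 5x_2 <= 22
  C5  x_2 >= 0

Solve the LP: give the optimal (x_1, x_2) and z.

x_1 = 21/26, x_2 = 85/26, maximum z = 805/26

Extreme points and z = 10x_1 + 7x_2:
  (0, 3) → z = 21
  (0, 22/5) → z = 154/5
  (1/2, 29/10) → z = 253/10
  (21/26, 85/26) → z = 805/26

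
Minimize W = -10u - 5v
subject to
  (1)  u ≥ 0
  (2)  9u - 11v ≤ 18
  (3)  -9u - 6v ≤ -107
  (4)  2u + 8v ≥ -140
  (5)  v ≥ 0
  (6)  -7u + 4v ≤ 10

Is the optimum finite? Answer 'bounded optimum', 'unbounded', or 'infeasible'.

unbounded

From the feasible point (1285/153, 89/17), moving in the direction (11, 9) keeps every constraint satisfied while W decreases without bound.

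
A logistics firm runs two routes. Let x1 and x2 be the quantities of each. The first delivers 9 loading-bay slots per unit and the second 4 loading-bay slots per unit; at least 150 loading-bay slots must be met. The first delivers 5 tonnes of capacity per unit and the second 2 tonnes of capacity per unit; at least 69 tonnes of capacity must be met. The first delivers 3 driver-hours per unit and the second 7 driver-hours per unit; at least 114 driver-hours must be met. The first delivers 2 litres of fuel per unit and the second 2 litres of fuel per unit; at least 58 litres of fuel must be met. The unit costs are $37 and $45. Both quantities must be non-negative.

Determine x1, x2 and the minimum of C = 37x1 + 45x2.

x1 = 89/4, x2 = 27/4, minimum C = 1127

Corner points and C = 37x1 + 45x2:
  (0, 75/2) → C = 3375/2
  (38, 0) → C = 1406
  (34/5, 111/5) → C = 6253/5
  (89/4, 27/4) → C = 1127
The feasible region is unbounded (it extends along (0, 1), (1, 0)), but C strictly increases along every unbounded feasible direction, so there is no improving ray and the minimum is attained at a vertex.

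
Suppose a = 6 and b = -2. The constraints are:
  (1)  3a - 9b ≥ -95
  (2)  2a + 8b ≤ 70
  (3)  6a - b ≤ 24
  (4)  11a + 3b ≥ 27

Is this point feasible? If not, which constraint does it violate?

Constraint (3): 6a - b = 38, which is not ≤ 24. All other constraints are satisfied.

not feasible — violates (3)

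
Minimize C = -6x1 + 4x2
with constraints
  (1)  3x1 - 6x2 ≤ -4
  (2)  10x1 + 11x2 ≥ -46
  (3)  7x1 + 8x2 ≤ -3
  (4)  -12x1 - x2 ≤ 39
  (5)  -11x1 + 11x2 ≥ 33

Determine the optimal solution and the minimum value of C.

x1 = -9/5, x2 = 6/5, minimum C = 78/5

Extreme points and C = -6x1 + 4x2:
  (-309/89, 237/89) → C = 2802/89
  (-9/5, 6/5) → C = 78/5
  (-42/13, -3/13) → C = 240/13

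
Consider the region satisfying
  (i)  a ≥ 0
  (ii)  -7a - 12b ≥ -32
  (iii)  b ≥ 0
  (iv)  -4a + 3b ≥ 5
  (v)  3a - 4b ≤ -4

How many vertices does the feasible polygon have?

3

Pairwise boundary intersections that survive every other constraint:
  (0, 8/3)
  (0, 5/3)
  (12/23, 163/69)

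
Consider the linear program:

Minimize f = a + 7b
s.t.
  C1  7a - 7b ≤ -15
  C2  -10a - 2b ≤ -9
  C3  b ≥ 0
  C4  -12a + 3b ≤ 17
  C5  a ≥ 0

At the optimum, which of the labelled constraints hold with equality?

C1 and C2

Feasible corners and f = a + 7b:
  (11/28, 71/28) → f = 127/7
  (0, 9/2) → f = 63/2
  (0, 17/3) → f = 119/3
The feasible region is unbounded (it extends along (1, 1), (1, 4)), but f strictly increases along every unbounded feasible direction, so there is no improving ray and the minimum is attained at a vertex.

The minimum is at (11/28, 71/28). Substituting into each constraint, equality holds for C1 and C2; the remaining constraints have slack.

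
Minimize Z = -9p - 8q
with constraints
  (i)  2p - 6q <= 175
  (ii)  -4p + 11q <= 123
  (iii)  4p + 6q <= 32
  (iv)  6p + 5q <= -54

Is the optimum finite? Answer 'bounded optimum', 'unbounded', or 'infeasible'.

bounded optimum

Feasible corners and Z = -9p - 8q:
  (-2663/2, -473) → Z = 31535/2
  (551/46, -579/23) → Z = 4305/46
  (-1209/86, 261/43) → Z = 6705/86
The feasible region has finitely many vertices and no improving ray; the minimum is 6705/86 at (-1209/86, 261/43).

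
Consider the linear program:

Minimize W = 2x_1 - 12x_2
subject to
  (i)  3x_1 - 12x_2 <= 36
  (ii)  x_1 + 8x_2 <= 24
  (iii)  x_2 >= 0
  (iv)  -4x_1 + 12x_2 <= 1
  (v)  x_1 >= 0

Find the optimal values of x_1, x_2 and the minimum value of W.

x_1 = 70/11, x_2 = 97/44, minimum W = -151/11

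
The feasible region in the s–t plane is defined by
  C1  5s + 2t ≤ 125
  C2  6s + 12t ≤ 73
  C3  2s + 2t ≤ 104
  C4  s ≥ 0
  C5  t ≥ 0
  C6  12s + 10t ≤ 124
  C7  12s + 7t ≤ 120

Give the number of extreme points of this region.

5

The feasible vertices (each the meet of two boundaries and inside every other half-plane) are:
  (0, 73/12)
  (379/42, 11/7)
  (0, 0)
  (10, 0)
  (83/9, 4/3)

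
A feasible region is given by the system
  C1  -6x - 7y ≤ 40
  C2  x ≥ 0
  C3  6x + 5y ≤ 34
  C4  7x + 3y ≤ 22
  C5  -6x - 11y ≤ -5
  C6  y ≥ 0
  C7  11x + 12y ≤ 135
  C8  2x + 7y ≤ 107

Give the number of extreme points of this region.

5

Intersecting each pair of boundary lines and keeping only the points that satisfy every inequality leaves:
  (0, 34/5)
  (0, 5/11)
  (8/17, 106/17)
  (22/7, 0)
  (5/6, 0)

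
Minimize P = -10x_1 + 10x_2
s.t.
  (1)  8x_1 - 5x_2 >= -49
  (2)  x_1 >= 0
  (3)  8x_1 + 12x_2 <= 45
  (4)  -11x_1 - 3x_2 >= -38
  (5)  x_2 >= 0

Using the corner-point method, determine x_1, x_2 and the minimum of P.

Vertices and P = -10x_1 + 10x_2:
  (0, 15/4) → P = 75/2
  (0, 0) → P = 0
  (107/36, 191/108) → P = -325/27
  (38/11, 0) → P = -380/11

The optimum lies where -11x_1 - 3x_2 = -38 and x_2 = 0.
Solving simultaneously gives x_1 = 38/11, x_2 = 0.

x_1 = 38/11, x_2 = 0, minimum P = -380/11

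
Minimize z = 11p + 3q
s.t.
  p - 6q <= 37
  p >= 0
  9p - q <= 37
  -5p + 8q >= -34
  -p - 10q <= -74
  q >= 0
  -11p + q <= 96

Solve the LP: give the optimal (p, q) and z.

p = 0, q = 37/5, minimum z = 111/5

Extreme points and z = 11p + 3q:
  (0, 37/5) → z = 111/5
  (0, 96) → z = 288
  (444/91, 629/91) → z = 6771/91
The feasible region is unbounded (it extends along (1, 11), (1, 9)), but z strictly increases along every unbounded feasible direction, so there is no improving ray and the minimum is attained at a vertex.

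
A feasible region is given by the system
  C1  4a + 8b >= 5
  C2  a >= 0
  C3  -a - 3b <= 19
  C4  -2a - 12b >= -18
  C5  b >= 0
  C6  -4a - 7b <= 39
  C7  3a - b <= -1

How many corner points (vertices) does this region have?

Of the 21 pairwise boundary intersections, those satisfying every inequality are:
  (0, 3/2)
  (0, 1)
  (3/19, 28/19)

3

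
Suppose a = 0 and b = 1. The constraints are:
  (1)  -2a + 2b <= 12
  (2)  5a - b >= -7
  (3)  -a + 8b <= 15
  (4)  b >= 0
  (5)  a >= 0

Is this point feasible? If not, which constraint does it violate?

(1): 2 ≤ 12 ✓
(2): -1 ≥ -7 ✓
(3): 8 ≤ 15 ✓
(4): 1 ≥ 0 ✓
(5): 0 ≥ 0 ✓

feasible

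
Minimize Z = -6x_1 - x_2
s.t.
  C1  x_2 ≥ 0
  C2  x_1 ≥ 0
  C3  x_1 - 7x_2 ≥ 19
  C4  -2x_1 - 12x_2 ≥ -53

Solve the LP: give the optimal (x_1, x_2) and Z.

x_1 = 53/2, x_2 = 0, minimum Z = -159

Feasible corners and Z = -6x_1 - x_2:
  (19, 0) → Z = -114
  (53/2, 0) → Z = -159
  (599/26, 15/26) → Z = -3609/26

The optimum lies where x_2 = 0 and -2x_1 - 12x_2 = -53.
Solving simultaneously gives x_1 = 53/2, x_2 = 0.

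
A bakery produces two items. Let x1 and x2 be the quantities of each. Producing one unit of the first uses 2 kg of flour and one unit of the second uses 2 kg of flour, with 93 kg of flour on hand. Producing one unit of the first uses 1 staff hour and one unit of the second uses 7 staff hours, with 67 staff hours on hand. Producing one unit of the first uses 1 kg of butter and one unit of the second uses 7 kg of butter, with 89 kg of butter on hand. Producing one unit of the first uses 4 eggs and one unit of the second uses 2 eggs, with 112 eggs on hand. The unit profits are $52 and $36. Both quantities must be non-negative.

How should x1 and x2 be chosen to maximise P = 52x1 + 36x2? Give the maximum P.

x1 = 25, x2 = 6, maximum P = 1516

Vertices and P = 52x1 + 36x2:
  (0, 0) → P = 0
  (0, 67/7) → P = 2412/7
  (28, 0) → P = 1456
  (25, 6) → P = 1516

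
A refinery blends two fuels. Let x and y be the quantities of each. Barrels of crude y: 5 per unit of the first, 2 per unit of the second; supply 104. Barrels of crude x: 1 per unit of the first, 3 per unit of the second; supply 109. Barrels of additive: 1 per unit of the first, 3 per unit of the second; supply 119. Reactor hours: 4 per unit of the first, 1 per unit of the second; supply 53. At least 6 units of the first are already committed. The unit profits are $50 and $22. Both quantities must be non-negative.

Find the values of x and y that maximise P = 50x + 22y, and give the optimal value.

Vertices and P = 50x + 22y:
  (53/4, 0) → P = 1325/2
  (6, 0) → P = 300
  (6, 29) → P = 938

x = 6, y = 29, maximum P = 938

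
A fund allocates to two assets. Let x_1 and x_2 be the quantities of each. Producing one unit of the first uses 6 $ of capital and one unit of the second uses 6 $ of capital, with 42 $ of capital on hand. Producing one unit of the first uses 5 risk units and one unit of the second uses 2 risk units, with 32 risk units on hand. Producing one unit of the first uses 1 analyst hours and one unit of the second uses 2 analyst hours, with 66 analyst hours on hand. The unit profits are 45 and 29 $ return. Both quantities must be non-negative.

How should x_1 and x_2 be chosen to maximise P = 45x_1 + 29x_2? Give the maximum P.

Feasible corners and P = 45x_1 + 29x_2:
  (0, 0) → P = 0
  (0, 7) → P = 203
  (32/5, 0) → P = 288
  (6, 1) → P = 299

The binding constraints are 6x_1 + 6x_2 = 42 and 5x_1 + 2x_2 = 32.
Solving simultaneously gives x_1 = 6, x_2 = 1.

x_1 = 6, x_2 = 1, maximum P = 299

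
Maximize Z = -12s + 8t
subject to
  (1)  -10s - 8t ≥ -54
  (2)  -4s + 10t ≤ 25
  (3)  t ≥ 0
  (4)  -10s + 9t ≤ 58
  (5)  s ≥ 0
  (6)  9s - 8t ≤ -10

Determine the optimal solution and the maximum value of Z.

Corner points and Z = -12s + 8t:
  (0, 5/2) → Z = 20
  (50/29, 185/58) → Z = 140/29
  (0, 5/4) → Z = 10

The binding constraints are -4s + 10t = 25 and s = 0.
Solving simultaneously gives s = 0, t = 5/2.

s = 0, t = 5/2, maximum Z = 20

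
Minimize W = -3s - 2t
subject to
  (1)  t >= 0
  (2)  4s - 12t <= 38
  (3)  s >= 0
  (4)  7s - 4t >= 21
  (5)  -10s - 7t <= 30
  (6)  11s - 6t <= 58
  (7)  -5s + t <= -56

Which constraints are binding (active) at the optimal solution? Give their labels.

Corner points and W = -3s - 2t:
  (53, 175/2) → W = -334
  (203/13, 287/13) → W = -91
  (278/19, 326/19) → W = -1486/19

The minimum is at (53, 175/2). Substituting into each constraint, equality holds for (4) and (6); the remaining constraints have slack.

(4) and (6)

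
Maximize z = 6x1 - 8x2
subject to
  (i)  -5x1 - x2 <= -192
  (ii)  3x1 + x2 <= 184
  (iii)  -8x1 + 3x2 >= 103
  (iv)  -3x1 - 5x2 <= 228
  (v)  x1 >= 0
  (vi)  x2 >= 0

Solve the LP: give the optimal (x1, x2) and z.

Extreme points and z = 6x1 - 8x2:
  (4, 172) → z = -1352
  (473/23, 2051/23) → z = -590
  (449/17, 1781/17) → z = -11554/17

x1 = 473/23, x2 = 2051/23, maximum z = -590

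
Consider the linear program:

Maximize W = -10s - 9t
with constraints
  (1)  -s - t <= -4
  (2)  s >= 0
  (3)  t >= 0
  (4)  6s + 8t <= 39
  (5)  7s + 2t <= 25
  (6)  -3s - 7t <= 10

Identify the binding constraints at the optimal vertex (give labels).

(1) and (2)

Feasible corners and W = -10s - 9t:
  (0, 4) → W = -36
  (17/5, 3/5) → W = -197/5
  (0, 39/8) → W = -351/8
  (61/22, 123/44) → W = -2327/44

The maximum is at (0, 4). Substituting into each constraint, equality holds for (1) and (2); the remaining constraints have slack.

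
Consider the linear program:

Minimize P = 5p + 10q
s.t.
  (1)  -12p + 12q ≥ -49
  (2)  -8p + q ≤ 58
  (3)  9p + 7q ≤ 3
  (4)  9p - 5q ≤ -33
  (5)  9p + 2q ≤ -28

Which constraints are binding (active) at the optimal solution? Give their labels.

Vertices and P = 5p + 10q:
  (-31/5, 42/5) → P = 53
  (-257/31, -258/31) → P = -3865/31
  (-202/45, 31/5) → P = 356/9
  (-206/63, 5/7) → P = -580/63

The minimum is at (-257/31, -258/31). Substituting into each constraint, equality holds for (2) and (4); the remaining constraints have slack.

(2) and (4)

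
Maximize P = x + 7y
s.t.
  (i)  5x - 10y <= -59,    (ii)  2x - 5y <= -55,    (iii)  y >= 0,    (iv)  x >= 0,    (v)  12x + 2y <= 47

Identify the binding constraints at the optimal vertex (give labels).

Vertices and P = x + 7y:
  (0, 11) → P = 77
  (125/64, 377/32) → P = 5403/64
  (0, 47/2) → P = 329/2

The maximum is at (0, 47/2). Substituting into each constraint, equality holds for (iv) and (v); the remaining constraints have slack.

(iv) and (v)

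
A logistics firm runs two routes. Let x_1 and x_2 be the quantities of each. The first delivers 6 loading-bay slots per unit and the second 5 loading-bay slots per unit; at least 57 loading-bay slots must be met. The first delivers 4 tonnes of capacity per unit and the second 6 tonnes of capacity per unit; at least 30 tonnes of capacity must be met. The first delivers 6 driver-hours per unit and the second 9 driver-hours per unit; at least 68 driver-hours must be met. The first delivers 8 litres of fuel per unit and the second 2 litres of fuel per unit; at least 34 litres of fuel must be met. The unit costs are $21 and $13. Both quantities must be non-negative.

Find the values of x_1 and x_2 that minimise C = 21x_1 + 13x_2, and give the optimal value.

x_1 = 2, x_2 = 9, minimum C = 159

Extreme points and C = 21x_1 + 13x_2:
  (0, 17) → C = 221
  (34/3, 0) → C = 238
  (173/24, 11/4) → C = 1497/8
  (2, 9) → C = 159
The feasible region is unbounded (it extends along (0, 1), (1, 0)), but C strictly increases along every unbounded feasible direction, so there is no improving ray and the minimum is attained at a vertex.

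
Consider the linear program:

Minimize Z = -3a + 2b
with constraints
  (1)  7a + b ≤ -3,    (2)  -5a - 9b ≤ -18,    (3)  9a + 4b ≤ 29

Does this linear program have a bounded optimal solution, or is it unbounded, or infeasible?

Corner points and Z = -3a + 2b:
  (-45/58, 141/58) → Z = 417/58
  (-41/19, 230/19) → Z = 583/19
The feasible region has finitely many vertices and no improving ray; the minimum is 417/58 at (-45/58, 141/58).

bounded optimum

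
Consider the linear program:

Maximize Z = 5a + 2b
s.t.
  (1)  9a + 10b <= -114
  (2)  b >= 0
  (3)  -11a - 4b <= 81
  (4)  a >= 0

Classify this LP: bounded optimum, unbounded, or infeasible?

The boundaries 9a + 10b = -114 and a = 0 meet at (0, -57/5), but that point violates b ≥ 0. Every candidate vertex is excluded by some other constraint, so the feasible region is empty.

infeasible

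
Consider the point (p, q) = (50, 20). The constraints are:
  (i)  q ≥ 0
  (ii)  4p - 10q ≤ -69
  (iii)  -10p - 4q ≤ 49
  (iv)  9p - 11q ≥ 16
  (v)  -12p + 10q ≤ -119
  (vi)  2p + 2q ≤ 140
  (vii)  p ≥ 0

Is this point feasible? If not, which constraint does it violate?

not feasible — violates (ii)

Constraint (ii): 4p - 10q = 0, which is not ≤ -69. All other constraints are satisfied.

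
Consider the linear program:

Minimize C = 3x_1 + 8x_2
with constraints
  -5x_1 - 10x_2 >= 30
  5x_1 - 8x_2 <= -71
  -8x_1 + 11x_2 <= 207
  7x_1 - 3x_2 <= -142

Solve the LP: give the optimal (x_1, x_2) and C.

x_1 = -875/9, x_2 = -467/9, minimum C = -6361/9

Corner points and C = 3x_1 + 8x_2:
  (-160/9, 53/9) → C = -56/9
  (-302/17, 100/17) → C = -106/17
  (-875/9, -467/9) → C = -6361/9
  (-923/41, -213/41) → C = -4473/41

The binding constraints are 5x_1 - 8x_2 = -71 and -8x_1 + 11x_2 = 207.
Solving simultaneously gives x_1 = -875/9, x_2 = -467/9.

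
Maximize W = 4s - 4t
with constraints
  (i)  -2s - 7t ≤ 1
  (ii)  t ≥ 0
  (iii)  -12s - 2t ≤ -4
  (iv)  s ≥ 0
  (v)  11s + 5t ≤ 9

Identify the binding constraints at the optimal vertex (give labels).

(ii) and (v)

Feasible corners and W = 4s - 4t:
  (1/3, 0) → W = 4/3
  (9/11, 0) → W = 36/11
  (1/19, 32/19) → W = -124/19

The maximum is at (9/11, 0). Substituting into each constraint, equality holds for (ii) and (v); the remaining constraints have slack.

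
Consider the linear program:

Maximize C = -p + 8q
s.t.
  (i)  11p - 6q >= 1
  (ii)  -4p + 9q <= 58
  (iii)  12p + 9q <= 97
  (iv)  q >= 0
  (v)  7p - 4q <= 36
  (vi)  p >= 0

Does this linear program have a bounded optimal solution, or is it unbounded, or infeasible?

Extreme points and C = -p + 8q:
  (197/57, 1055/171) → C = 7849/171
  (1/11, 0) → C = -1/11
  (712/111, 247/111) → C = 1264/111
  (36/7, 0) → C = -36/7
The feasible region has finitely many vertices and no improving ray; the maximum is 7849/171 at (197/57, 1055/171).

bounded optimum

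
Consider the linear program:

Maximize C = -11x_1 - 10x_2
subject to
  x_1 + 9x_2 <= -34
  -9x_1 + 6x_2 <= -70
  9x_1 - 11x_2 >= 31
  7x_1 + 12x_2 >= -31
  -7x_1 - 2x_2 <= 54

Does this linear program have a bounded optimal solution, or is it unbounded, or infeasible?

Corner points and C = -11x_1 - 10x_2:
  (142/29, -376/87) → C = -926/87
  (109/25, -769/150) → C = 248/75
The feasible region has finitely many vertices and no improving ray; the maximum is 248/75 at (109/25, -769/150).

bounded optimum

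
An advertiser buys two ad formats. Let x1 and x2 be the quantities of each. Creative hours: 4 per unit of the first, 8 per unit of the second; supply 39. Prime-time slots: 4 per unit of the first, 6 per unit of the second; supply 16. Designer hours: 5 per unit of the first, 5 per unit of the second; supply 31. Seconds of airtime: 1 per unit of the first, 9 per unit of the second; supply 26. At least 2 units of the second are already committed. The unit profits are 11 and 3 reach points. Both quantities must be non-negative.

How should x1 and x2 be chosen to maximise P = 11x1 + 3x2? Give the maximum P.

At the optimal vertex, 4x1 + 6x2 = 16 and x2 = 2.
Solving simultaneously gives x1 = 1, x2 = 2.

x1 = 1, x2 = 2, maximum P = 17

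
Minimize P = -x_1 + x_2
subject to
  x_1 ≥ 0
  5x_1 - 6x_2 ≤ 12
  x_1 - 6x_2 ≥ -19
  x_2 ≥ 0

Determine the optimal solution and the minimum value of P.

Vertices and P = -x_1 + x_2:
  (0, 19/6) → P = 19/6
  (0, 0) → P = 0
  (31/4, 107/24) → P = -79/24
  (12/5, 0) → P = -12/5

At the optimal vertex, 5x_1 - 6x_2 = 12 and x_1 - 6x_2 = -19.
Solving simultaneously gives x_1 = 31/4, x_2 = 107/24.

x_1 = 31/4, x_2 = 107/24, minimum P = -79/24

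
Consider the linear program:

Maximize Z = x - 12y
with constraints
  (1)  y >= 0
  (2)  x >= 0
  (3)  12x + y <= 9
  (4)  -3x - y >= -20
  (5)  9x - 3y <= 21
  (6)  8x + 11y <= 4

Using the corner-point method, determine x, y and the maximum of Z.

x = 1/2, y = 0, maximum Z = 1/2

The optimum lies where y = 0 and 8x + 11y = 4.
Solving simultaneously gives x = 1/2, y = 0.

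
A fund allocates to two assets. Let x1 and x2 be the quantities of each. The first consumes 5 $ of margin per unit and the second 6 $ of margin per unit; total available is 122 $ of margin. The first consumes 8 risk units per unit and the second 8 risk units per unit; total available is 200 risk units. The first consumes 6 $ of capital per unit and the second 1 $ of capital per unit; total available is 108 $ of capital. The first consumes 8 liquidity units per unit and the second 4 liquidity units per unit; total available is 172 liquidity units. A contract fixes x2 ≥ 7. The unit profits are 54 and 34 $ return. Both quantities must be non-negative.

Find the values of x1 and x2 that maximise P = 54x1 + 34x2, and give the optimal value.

Feasible corners and P = 54x1 + 34x2:
  (0, 61/3) → P = 2074/3
  (0, 7) → P = 238
  (16, 7) → P = 1102

The optimum lies where 5x1 + 6x2 = 122 and x2 = 7.
Solving simultaneously gives x1 = 16, x2 = 7.

x1 = 16, x2 = 7, maximum P = 1102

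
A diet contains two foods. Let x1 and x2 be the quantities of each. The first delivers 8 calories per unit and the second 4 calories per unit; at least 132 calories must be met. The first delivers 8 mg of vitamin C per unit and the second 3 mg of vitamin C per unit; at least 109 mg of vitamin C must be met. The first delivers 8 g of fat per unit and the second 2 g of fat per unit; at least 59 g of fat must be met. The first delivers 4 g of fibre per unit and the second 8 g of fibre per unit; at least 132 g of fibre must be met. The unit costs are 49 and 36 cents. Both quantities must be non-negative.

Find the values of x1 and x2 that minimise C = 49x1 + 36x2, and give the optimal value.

Extreme points and C = 49x1 + 36x2:
  (0, 109/3) → C = 1308
  (33, 0) → C = 1617
  (5, 23) → C = 1073
  (11, 11) → C = 935
The feasible region is unbounded (it extends along (0, 1), (1, 0)), but C strictly increases along every unbounded feasible direction, so there is no improving ray and the minimum is attained at a vertex.

At the optimal vertex, 8x1 + 4x2 = 132 and 4x1 + 8x2 = 132.
Solving simultaneously gives x1 = 11, x2 = 11.

x1 = 11, x2 = 11, minimum C = 935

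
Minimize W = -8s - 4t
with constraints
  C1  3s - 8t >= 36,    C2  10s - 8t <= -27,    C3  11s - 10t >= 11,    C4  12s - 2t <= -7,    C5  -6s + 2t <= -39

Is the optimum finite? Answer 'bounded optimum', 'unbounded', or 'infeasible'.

infeasible

The boundaries 10s - 8t = -27 and 11s - 10t = 11 meet at (-179/6, -407/12), but that point violates -6s + 2t ≤ -39. Every candidate vertex is excluded by some other constraint, so the feasible region is empty.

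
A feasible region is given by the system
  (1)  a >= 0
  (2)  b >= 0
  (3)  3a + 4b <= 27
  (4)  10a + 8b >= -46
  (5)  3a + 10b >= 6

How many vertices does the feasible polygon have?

The feasible vertices (each the meet of two boundaries and inside every other half-plane) are:
  (0, 27/4)
  (0, 3/5)
  (9, 0)
  (2, 0)

4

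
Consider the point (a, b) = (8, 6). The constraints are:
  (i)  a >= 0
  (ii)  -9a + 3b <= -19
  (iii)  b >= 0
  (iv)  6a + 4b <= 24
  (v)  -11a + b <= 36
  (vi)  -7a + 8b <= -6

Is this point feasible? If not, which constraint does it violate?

not feasible — violates (iv)

Constraint (iv): 6a + 4b = 72, which is not ≤ 24. All other constraints are satisfied.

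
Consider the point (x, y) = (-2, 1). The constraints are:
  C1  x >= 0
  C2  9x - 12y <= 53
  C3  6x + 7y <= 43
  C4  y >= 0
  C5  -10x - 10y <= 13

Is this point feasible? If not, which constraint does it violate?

Constraint C1: x = -2, which is not ≥ 0. All other constraints are satisfied.

not feasible — violates C1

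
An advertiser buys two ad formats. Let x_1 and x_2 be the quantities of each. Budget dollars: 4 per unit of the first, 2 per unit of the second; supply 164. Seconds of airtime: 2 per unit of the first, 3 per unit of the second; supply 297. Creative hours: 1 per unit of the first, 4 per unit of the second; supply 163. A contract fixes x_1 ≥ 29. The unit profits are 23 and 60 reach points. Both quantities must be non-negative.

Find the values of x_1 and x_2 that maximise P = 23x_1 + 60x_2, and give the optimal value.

Vertices and P = 23x_1 + 60x_2:
  (41, 0) → P = 943
  (29, 0) → P = 667
  (29, 24) → P = 2107

x_1 = 29, x_2 = 24, maximum P = 2107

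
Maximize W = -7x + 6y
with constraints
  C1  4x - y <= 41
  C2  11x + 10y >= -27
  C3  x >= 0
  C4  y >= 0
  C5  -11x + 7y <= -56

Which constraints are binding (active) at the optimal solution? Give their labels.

C1 and C5

Vertices and W = -7x + 6y:
  (41/4, 0) → W = -287/4
  (231/17, 227/17) → W = -15
  (56/11, 0) → W = -392/11

The maximum is at (231/17, 227/17). Substituting into each constraint, equality holds for C1 and C5; the remaining constraints have slack.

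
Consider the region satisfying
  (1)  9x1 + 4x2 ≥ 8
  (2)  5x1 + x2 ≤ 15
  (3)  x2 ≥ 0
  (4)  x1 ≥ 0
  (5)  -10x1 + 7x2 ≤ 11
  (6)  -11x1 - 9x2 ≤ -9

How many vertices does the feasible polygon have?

4

Intersecting each pair of boundary lines and keeping only the points that satisfy every inequality leaves:
  (8/9, 0)
  (12/103, 179/103)
  (3, 0)
  (94/45, 41/9)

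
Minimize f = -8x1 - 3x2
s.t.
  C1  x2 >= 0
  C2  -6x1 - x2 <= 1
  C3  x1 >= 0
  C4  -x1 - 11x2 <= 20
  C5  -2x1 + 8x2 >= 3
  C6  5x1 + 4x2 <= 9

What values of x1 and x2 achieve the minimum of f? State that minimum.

x1 = 5/4, x2 = 11/16, minimum f = -193/16

Extreme points and f = -8x1 - 3x2:
  (0, 3/8) → f = -9/8
  (0, 9/4) → f = -27/4
  (5/4, 11/16) → f = -193/16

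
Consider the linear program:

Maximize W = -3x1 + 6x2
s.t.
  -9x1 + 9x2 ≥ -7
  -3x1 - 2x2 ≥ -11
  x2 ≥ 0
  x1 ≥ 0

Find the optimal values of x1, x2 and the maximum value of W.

x1 = 0, x2 = 11/2, maximum W = 33

Corner points and W = -3x1 + 6x2:
  (113/45, 26/15) → W = 43/15
  (7/9, 0) → W = -7/3
  (0, 11/2) → W = 33
  (0, 0) → W = 0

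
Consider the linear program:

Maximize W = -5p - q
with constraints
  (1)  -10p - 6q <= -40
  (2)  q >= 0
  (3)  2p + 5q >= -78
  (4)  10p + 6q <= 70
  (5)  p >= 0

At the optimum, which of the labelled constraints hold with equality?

Corner points and W = -5p - q:
  (4, 0) → W = -20
  (0, 20/3) → W = -20/3
  (7, 0) → W = -35
  (0, 35/3) → W = -35/3

The maximum is at (0, 20/3). Substituting into each constraint, equality holds for (1) and (5); the remaining constraints have slack.

(1) and (5)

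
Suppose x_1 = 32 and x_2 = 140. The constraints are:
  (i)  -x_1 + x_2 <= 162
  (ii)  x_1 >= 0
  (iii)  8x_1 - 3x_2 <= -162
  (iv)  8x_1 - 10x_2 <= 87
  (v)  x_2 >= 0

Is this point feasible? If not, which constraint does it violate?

(i): 108 ≤ 162 ✓
(ii): 32 ≥ 0 ✓
(iii): -164 ≤ -162 ✓
(iv): -1144 ≤ 87 ✓
(v): 140 ≥ 0 ✓

feasible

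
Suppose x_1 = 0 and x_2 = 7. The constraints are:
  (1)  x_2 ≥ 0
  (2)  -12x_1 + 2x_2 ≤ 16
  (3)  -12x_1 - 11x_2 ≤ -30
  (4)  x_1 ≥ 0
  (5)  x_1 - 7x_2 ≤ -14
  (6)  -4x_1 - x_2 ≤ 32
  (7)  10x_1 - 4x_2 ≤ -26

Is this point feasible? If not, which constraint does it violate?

(1): 7 ≥ 0 ✓
(2): 14 ≤ 16 ✓
(3): -77 ≤ -30 ✓
(4): 0 ≥ 0 ✓
(5): -49 ≤ -14 ✓
(6): -7 ≤ 32 ✓
(7): -28 ≤ -26 ✓

feasible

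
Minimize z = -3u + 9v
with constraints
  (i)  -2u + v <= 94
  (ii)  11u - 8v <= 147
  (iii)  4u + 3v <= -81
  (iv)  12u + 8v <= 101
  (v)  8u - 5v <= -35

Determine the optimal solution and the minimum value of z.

Corner points and z = -3u + 9v:
  (-899/5, -1328/5) → z = -1851
  (-363/10, 107/5) → z = 603/2
  (-1015/9, -1561/9) → z = -3668/3
  (-255/22, -127/11) → z = -1521/22

At the optimal vertex, -2u + v = 94 and 11u - 8v = 147.
Solving simultaneously gives u = -899/5, v = -1328/5.

u = -899/5, v = -1328/5, minimum z = -1851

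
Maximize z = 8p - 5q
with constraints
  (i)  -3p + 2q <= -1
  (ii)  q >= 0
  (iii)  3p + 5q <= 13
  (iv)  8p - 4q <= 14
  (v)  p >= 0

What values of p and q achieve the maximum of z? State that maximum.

p = 7/4, q = 0, maximum z = 14

Extreme points and z = 8p - 5q:
  (1/3, 0) → z = 8/3
  (31/21, 12/7) → z = 68/21
  (7/4, 0) → z = 14
  (61/26, 31/26) → z = 333/26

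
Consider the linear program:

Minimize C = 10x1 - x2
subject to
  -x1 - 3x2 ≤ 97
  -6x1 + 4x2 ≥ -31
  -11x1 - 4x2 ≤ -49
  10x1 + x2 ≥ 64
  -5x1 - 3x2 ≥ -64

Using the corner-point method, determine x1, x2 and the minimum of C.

Corner points and C = 10x1 - x2:
  (287/46, 37/23) → C = 1398/23
  (349/38, 229/38) → C = 3261/38
  (128/25, 64/5) → C = 192/5

The binding constraints are 10x1 + x2 = 64 and -5x1 - 3x2 = -64.
Solving simultaneously gives x1 = 128/25, x2 = 64/5.

x1 = 128/25, x2 = 64/5, minimum C = 192/5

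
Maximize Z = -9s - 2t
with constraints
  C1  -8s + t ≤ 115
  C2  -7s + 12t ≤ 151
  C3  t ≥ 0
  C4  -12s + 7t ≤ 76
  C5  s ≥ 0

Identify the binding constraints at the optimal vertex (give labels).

C3 and C5

Extreme points and Z = -9s - 2t:
  (29/19, 256/19) → Z = -773/19
  (0, 0) → Z = 0
  (0, 76/7) → Z = -152/7
The feasible region is unbounded (it extends along (12, 7), (1, 0)), but Z strictly decreases along every unbounded feasible direction, so there is no improving ray and the maximum is attained at a vertex.

The maximum is at (0, 0). Substituting into each constraint, equality holds for C3 and C5; the remaining constraints have slack.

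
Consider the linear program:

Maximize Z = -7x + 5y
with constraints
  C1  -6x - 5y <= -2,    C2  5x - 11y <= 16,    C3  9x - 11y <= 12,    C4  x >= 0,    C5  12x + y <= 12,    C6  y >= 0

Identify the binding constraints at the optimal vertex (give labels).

Feasible corners and Z = -7x + 5y:
  (0, 2/5) → Z = 2
  (1/3, 0) → Z = -7/3
  (0, 12) → Z = 60
  (1, 0) → Z = -7

The maximum is at (0, 12). Substituting into each constraint, equality holds for C4 and C5; the remaining constraints have slack.

C4 and C5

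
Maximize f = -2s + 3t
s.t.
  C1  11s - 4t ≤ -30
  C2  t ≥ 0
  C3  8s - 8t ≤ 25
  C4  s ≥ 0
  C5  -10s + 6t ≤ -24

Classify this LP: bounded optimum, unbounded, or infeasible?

infeasible

The boundaries 11s - 4t = -30 and s = 0 meet at (0, 15/2), but that point violates -10s + 6t ≤ -24. Every candidate vertex is excluded by some other constraint, so the feasible region is empty.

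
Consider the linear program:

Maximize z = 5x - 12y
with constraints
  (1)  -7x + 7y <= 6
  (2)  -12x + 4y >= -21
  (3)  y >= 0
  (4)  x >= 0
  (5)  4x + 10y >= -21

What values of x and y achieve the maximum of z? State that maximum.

x = 7/4, y = 0, maximum z = 35/4

Feasible corners and z = 5x - 12y:
  (171/56, 219/56) → z = -1773/56
  (0, 6/7) → z = -72/7
  (7/4, 0) → z = 35/4
  (0, 0) → z = 0

The binding constraints are -12x + 4y = -21 and y = 0.
Solving simultaneously gives x = 7/4, y = 0.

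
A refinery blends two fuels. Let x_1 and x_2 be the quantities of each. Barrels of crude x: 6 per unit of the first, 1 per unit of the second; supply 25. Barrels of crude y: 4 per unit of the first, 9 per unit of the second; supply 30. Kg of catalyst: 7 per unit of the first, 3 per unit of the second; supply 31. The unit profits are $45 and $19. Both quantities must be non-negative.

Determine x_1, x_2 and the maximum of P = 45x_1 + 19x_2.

x_1 = 4, x_2 = 1, maximum P = 199

Vertices and P = 45x_1 + 19x_2:
  (0, 0) → P = 0
  (0, 10/3) → P = 190/3
  (25/6, 0) → P = 375/2
  (4, 1) → P = 199
  (63/17, 86/51) → P = 10139/51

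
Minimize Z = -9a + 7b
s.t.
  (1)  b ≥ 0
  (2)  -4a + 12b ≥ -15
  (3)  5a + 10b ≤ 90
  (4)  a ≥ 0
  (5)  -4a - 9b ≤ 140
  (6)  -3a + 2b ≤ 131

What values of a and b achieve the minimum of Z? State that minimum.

a = 123/10, b = 57/20, minimum Z = -363/4

Extreme points and Z = -9a + 7b:
  (15/4, 0) → Z = -135/4
  (0, 0) → Z = 0
  (123/10, 57/20) → Z = -363/4
  (0, 9) → Z = 63

At the optimal vertex, -4a + 12b = -15 and 5a + 10b = 90.
Solving simultaneously gives a = 123/10, b = 57/20.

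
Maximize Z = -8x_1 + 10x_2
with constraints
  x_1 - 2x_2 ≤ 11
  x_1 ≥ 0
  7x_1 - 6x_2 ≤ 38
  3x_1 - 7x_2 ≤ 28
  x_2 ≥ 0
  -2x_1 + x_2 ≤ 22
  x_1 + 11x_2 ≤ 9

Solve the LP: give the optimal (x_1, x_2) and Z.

The optimum lies where x_1 = 0 and x_1 + 11x_2 = 9.
Solving simultaneously gives x_1 = 0, x_2 = 9/11.

x_1 = 0, x_2 = 9/11, maximum Z = 90/11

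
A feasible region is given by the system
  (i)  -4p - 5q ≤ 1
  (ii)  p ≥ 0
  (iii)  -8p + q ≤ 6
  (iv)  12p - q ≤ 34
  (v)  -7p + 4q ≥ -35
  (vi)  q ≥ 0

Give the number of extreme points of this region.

Of the 15 pairwise boundary intersections, those satisfying every inequality are:
  (0, 6)
  (0, 0)
  (10, 86)
  (17/6, 0)

4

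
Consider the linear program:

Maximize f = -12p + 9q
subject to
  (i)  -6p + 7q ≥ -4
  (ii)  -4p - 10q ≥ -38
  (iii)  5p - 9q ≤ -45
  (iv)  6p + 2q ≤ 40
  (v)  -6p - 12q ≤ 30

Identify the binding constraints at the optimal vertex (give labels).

Corner points and f = -12p + 9q:
  (-54/43, 185/43) → f = 2313/43
  (-63, 29) → f = 1017
  (-135/19, 20/19) → f = 1800/19

The maximum is at (-63, 29). Substituting into each constraint, equality holds for (ii) and (v); the remaining constraints have slack.

(ii) and (v)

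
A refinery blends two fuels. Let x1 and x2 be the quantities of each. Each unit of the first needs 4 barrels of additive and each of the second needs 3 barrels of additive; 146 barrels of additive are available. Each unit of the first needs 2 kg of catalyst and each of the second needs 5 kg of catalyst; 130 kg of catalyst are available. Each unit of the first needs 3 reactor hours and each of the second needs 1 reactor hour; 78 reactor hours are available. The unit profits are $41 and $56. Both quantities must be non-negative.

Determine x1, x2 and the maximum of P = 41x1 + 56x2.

x1 = 20, x2 = 18, maximum P = 1828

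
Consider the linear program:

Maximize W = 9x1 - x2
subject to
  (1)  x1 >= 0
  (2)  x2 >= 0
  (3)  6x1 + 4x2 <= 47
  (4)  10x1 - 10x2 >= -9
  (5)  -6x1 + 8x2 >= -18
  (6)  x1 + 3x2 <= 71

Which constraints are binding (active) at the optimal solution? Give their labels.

Vertices and W = 9x1 - x2:
  (0, 0) → W = 0
  (0, 9/10) → W = -9/10
  (3, 0) → W = 27
  (217/50, 131/25) → W = 1691/50
  (56/9, 29/12) → W = 643/12

The maximum is at (56/9, 29/12). Substituting into each constraint, equality holds for (3) and (5); the remaining constraints have slack.

(3) and (5)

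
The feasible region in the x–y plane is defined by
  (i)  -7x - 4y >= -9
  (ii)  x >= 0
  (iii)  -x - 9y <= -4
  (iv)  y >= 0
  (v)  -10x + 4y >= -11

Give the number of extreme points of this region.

Intersecting each pair of boundary lines and keeping only the points that satisfy every inequality leaves:
  (0, 9/4)
  (65/59, 19/59)
  (0, 4/9)

3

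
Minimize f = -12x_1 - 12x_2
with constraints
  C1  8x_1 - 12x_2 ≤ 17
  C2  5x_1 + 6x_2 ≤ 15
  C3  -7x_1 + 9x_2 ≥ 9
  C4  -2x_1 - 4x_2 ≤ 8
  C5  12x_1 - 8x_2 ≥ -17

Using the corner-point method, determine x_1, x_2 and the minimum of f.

Extreme points and f = -12x_1 - 12x_2:
  (27/29, 50/29) → f = -924/29
  (9/56, 265/112) → f = -849/28
  (-81/52, -11/52) → f = 276/13

The binding constraints are 5x_1 + 6x_2 = 15 and -7x_1 + 9x_2 = 9.
Solving simultaneously gives x_1 = 27/29, x_2 = 50/29.

x_1 = 27/29, x_2 = 50/29, minimum f = -924/29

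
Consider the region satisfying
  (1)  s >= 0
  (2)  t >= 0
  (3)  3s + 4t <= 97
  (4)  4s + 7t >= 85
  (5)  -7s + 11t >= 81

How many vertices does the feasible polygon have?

4

Of the 10 pairwise boundary intersections, those satisfying every inequality are:
  (0, 97/4)
  (0, 85/7)
  (743/61, 922/61)
  (368/93, 919/93)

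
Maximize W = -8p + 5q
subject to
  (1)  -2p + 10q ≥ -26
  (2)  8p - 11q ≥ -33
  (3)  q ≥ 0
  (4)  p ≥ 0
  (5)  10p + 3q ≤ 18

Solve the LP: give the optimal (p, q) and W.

p = 0, q = 3, maximum W = 15

Feasible corners and W = -8p + 5q:
  (0, 3) → W = 15
  (99/134, 237/67) → W = 789/67
  (0, 0) → W = 0
  (9/5, 0) → W = -72/5

The binding constraints are 8p - 11q = -33 and p = 0.
Solving simultaneously gives p = 0, q = 3.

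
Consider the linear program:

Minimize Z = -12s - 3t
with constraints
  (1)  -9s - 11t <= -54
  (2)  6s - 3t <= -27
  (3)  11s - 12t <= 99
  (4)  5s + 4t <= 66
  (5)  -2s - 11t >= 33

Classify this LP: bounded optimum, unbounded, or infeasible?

The boundaries -9s - 11t = -54 and 6s - 3t = -27 meet at (-45/31, 189/31), but that point violates -2s - 11t ≥ 33. Every candidate vertex is excluded by some other constraint, so the feasible region is empty.

infeasible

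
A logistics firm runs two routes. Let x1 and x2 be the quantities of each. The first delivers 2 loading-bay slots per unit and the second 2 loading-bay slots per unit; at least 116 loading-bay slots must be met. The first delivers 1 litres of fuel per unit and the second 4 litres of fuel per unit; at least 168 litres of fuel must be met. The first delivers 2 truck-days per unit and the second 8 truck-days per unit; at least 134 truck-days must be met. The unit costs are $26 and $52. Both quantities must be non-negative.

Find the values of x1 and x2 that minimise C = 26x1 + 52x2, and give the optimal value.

Vertices and C = 26x1 + 52x2:
  (0, 58) → C = 3016
  (168, 0) → C = 4368
  (64/3, 110/3) → C = 7384/3
The feasible region is unbounded (it extends along (0, 1), (1, 0)), but C strictly increases along every unbounded feasible direction, so there is no improving ray and the minimum is attained at a vertex.

The optimum lies where 2x1 + 2x2 = 116 and x1 + 4x2 = 168.
Solving simultaneously gives x1 = 64/3, x2 = 110/3.

x1 = 64/3, x2 = 110/3, minimum C = 7384/3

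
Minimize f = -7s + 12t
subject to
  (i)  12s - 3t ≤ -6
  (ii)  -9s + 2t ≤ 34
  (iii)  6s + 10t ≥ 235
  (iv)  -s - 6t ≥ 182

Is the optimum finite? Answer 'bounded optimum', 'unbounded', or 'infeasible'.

The boundaries 12s - 3t = -6 and -9s + 2t = 34 meet at (-30, -118), but that point violates 6s + 10t ≥ 235. Every candidate vertex is excluded by some other constraint, so the feasible region is empty.

infeasible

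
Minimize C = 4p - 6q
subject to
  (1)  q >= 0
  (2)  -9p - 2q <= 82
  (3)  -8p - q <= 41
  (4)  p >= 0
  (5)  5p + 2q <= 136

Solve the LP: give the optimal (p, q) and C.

p = 0, q = 68, minimum C = -408

Extreme points and C = 4p - 6q:
  (0, 0) → C = 0
  (136/5, 0) → C = 544/5
  (0, 68) → C = -408

The optimum lies where p = 0 and 5p + 2q = 136.
Solving simultaneously gives p = 0, q = 68.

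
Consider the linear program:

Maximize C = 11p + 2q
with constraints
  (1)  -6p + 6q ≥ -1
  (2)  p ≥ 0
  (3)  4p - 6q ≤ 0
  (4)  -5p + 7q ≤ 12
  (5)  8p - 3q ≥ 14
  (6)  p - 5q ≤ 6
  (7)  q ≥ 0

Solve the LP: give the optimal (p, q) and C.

Vertices and C = 11p + 2q:
  (79/12, 77/12) → C = 341/4
  (27/10, 38/15) → C = 1043/30
  (134/41, 166/41) → C = 1806/41

p = 79/12, q = 77/12, maximum C = 341/4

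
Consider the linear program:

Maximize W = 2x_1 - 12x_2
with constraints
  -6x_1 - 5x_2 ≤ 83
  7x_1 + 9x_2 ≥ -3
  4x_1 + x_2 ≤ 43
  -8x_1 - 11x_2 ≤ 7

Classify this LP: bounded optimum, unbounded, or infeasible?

Feasible corners and W = 2x_1 - 12x_2:
  (-732/19, 563/19) → W = -8220/19
  (6, -5) → W = 72
  (40/3, -31/3) → W = 452/3
The feasible region has finitely many vertices and no improving ray; the maximum is 452/3 at (40/3, -31/3).

bounded optimum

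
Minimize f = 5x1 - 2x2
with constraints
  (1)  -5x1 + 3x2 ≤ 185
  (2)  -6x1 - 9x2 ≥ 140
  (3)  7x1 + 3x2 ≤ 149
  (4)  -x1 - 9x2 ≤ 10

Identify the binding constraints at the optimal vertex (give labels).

Feasible corners and f = 5x1 - 2x2:
  (-695/21, 410/63) → f = -11245/63
  (-565/16, 45/16) → f = -2915/16
  (-26, 16/9) → f = -1202/9

The minimum is at (-565/16, 45/16). Substituting into each constraint, equality holds for (1) and (4); the remaining constraints have slack.

(1) and (4)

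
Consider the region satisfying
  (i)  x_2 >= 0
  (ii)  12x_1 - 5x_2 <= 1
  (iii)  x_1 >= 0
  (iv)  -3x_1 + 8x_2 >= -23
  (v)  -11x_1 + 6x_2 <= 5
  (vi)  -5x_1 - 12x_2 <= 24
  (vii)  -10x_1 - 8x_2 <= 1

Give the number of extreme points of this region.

4

Intersecting each pair of boundary lines and keeping only the points that satisfy every inequality leaves:
  (1/12, 0)
  (0, 0)
  (31/17, 71/17)
  (0, 5/6)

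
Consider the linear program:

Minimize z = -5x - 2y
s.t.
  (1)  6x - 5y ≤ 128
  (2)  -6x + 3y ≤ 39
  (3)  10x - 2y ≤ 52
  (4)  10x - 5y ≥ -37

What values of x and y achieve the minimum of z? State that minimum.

x = 167/15, y = 89/3, minimum z = -115

Extreme points and z = -5x - 2y:
  (2/19, -484/19) → z = 958/19
  (-165/4, -751/10) → z = 7129/20
  (167/15, 89/3) → z = -115

The optimum lies where 10x - 2y = 52 and 10x - 5y = -37.
Solving simultaneously gives x = 167/15, y = 89/3.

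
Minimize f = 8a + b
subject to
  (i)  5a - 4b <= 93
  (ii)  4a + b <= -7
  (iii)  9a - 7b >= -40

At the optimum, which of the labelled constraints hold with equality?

Feasible corners and f = 8a + b:
  (65/21, -407/21) → f = 113/21
  (-811, -1037) → f = -7525
  (-89/37, 97/37) → f = -615/37

The minimum is at (-811, -1037). Substituting into each constraint, equality holds for (i) and (iii); the remaining constraints have slack.

(i) and (iii)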